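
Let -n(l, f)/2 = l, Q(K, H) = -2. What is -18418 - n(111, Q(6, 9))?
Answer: -18196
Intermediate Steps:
n(l, f) = -2*l
-18418 - n(111, Q(6, 9)) = -18418 - (-2)*111 = -18418 - 1*(-222) = -18418 + 222 = -18196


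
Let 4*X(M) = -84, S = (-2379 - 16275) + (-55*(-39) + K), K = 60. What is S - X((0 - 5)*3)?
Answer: -16428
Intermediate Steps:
S = -16449 (S = (-2379 - 16275) + (-55*(-39) + 60) = -18654 + (2145 + 60) = -18654 + 2205 = -16449)
X(M) = -21 (X(M) = (¼)*(-84) = -21)
S - X((0 - 5)*3) = -16449 - 1*(-21) = -16449 + 21 = -16428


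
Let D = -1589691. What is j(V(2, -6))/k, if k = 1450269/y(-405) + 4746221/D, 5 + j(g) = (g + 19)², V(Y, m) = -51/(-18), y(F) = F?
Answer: -44990904785/341837303168 ≈ -0.13161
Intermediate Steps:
V(Y, m) = 17/6 (V(Y, m) = -51*(-1/18) = 17/6)
j(g) = -5 + (19 + g)² (j(g) = -5 + (g + 19)² = -5 + (19 + g)²)
k = -85459325792/23845365 (k = 1450269/(-405) + 4746221/(-1589691) = 1450269*(-1/405) + 4746221*(-1/1589691) = -161141/45 - 4746221/1589691 = -85459325792/23845365 ≈ -3583.9)
j(V(2, -6))/k = (-5 + (19 + 17/6)²)/(-85459325792/23845365) = (-5 + (131/6)²)*(-23845365/85459325792) = (-5 + 17161/36)*(-23845365/85459325792) = (16981/36)*(-23845365/85459325792) = -44990904785/341837303168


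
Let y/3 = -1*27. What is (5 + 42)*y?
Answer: -3807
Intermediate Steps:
y = -81 (y = 3*(-1*27) = 3*(-27) = -81)
(5 + 42)*y = (5 + 42)*(-81) = 47*(-81) = -3807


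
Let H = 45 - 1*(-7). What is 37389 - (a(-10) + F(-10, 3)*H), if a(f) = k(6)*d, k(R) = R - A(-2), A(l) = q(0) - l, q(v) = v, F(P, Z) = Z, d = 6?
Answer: 37209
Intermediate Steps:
A(l) = -l (A(l) = 0 - l = -l)
H = 52 (H = 45 + 7 = 52)
k(R) = -2 + R (k(R) = R - (-1)*(-2) = R - 1*2 = R - 2 = -2 + R)
a(f) = 24 (a(f) = (-2 + 6)*6 = 4*6 = 24)
37389 - (a(-10) + F(-10, 3)*H) = 37389 - (24 + 3*52) = 37389 - (24 + 156) = 37389 - 1*180 = 37389 - 180 = 37209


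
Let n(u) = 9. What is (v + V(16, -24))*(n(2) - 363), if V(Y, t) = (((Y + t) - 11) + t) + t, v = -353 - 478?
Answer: 317892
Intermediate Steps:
v = -831
V(Y, t) = -11 + Y + 3*t (V(Y, t) = ((-11 + Y + t) + t) + t = (-11 + Y + 2*t) + t = -11 + Y + 3*t)
(v + V(16, -24))*(n(2) - 363) = (-831 + (-11 + 16 + 3*(-24)))*(9 - 363) = (-831 + (-11 + 16 - 72))*(-354) = (-831 - 67)*(-354) = -898*(-354) = 317892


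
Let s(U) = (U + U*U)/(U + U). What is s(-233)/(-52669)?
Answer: 116/52669 ≈ 0.0022024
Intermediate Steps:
s(U) = (U + U²)/(2*U) (s(U) = (U + U²)/((2*U)) = (U + U²)*(1/(2*U)) = (U + U²)/(2*U))
s(-233)/(-52669) = (½ + (½)*(-233))/(-52669) = (½ - 233/2)*(-1/52669) = -116*(-1/52669) = 116/52669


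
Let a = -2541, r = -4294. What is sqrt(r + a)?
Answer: I*sqrt(6835) ≈ 82.674*I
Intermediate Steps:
sqrt(r + a) = sqrt(-4294 - 2541) = sqrt(-6835) = I*sqrt(6835)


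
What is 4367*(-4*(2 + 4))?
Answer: -104808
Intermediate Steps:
4367*(-4*(2 + 4)) = 4367*(-4*6) = 4367*(-24) = -104808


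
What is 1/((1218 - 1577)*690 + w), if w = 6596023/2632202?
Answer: -2632202/652016161397 ≈ -4.0370e-6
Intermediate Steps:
w = 6596023/2632202 (w = 6596023*(1/2632202) = 6596023/2632202 ≈ 2.5059)
1/((1218 - 1577)*690 + w) = 1/((1218 - 1577)*690 + 6596023/2632202) = 1/(-359*690 + 6596023/2632202) = 1/(-247710 + 6596023/2632202) = 1/(-652016161397/2632202) = -2632202/652016161397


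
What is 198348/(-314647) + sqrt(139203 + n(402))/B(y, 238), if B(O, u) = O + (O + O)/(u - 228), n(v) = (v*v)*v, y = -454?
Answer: -198348/314647 - 5*sqrt(7233779)/908 ≈ -15.441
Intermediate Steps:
n(v) = v**3 (n(v) = v**2*v = v**3)
B(O, u) = O + 2*O/(-228 + u) (B(O, u) = O + (2*O)/(-228 + u) = O + 2*O/(-228 + u))
198348/(-314647) + sqrt(139203 + n(402))/B(y, 238) = 198348/(-314647) + sqrt(139203 + 402**3)/((-454*(-226 + 238)/(-228 + 238))) = 198348*(-1/314647) + sqrt(139203 + 64964808)/((-454*12/10)) = -198348/314647 + sqrt(65104011)/((-454*1/10*12)) = -198348/314647 + (3*sqrt(7233779))/(-2724/5) = -198348/314647 + (3*sqrt(7233779))*(-5/2724) = -198348/314647 - 5*sqrt(7233779)/908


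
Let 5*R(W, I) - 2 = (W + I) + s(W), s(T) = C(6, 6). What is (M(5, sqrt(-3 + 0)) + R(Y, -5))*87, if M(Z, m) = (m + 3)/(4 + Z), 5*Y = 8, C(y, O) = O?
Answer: 2726/25 + 29*I*sqrt(3)/3 ≈ 109.04 + 16.743*I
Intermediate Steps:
s(T) = 6
Y = 8/5 (Y = (1/5)*8 = 8/5 ≈ 1.6000)
R(W, I) = 8/5 + I/5 + W/5 (R(W, I) = 2/5 + ((W + I) + 6)/5 = 2/5 + ((I + W) + 6)/5 = 2/5 + (6 + I + W)/5 = 2/5 + (6/5 + I/5 + W/5) = 8/5 + I/5 + W/5)
M(Z, m) = (3 + m)/(4 + Z)
(M(5, sqrt(-3 + 0)) + R(Y, -5))*87 = ((3 + sqrt(-3 + 0))/(4 + 5) + (8/5 + (1/5)*(-5) + (1/5)*(8/5)))*87 = ((3 + sqrt(-3))/9 + (8/5 - 1 + 8/25))*87 = ((3 + I*sqrt(3))/9 + 23/25)*87 = ((1/3 + I*sqrt(3)/9) + 23/25)*87 = (94/75 + I*sqrt(3)/9)*87 = 2726/25 + 29*I*sqrt(3)/3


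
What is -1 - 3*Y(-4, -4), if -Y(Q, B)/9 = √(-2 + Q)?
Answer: -1 + 27*I*√6 ≈ -1.0 + 66.136*I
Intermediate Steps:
Y(Q, B) = -9*√(-2 + Q)
-1 - 3*Y(-4, -4) = -1 - (-27)*√(-2 - 4) = -1 - (-27)*√(-6) = -1 - (-27)*I*√6 = -1 + 27*I*√6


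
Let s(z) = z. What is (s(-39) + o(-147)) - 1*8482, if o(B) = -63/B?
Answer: -59644/7 ≈ -8520.6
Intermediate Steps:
(s(-39) + o(-147)) - 1*8482 = (-39 - 63/(-147)) - 1*8482 = (-39 - 63*(-1/147)) - 8482 = (-39 + 3/7) - 8482 = -270/7 - 8482 = -59644/7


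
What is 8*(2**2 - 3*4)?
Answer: -64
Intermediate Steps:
8*(2**2 - 3*4) = 8*(4 - 12) = 8*(-8) = -64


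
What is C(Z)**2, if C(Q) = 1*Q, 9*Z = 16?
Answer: 256/81 ≈ 3.1605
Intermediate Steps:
Z = 16/9 (Z = (1/9)*16 = 16/9 ≈ 1.7778)
C(Q) = Q
C(Z)**2 = (16/9)**2 = 256/81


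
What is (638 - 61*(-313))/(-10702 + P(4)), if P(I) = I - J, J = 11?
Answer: -19731/10709 ≈ -1.8425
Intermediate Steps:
P(I) = -11 + I (P(I) = I - 1*11 = I - 11 = -11 + I)
(638 - 61*(-313))/(-10702 + P(4)) = (638 - 61*(-313))/(-10702 + (-11 + 4)) = (638 + 19093)/(-10702 - 7) = 19731/(-10709) = 19731*(-1/10709) = -19731/10709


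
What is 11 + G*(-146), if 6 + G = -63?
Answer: 10085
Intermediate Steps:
G = -69 (G = -6 - 63 = -69)
11 + G*(-146) = 11 - 69*(-146) = 11 + 10074 = 10085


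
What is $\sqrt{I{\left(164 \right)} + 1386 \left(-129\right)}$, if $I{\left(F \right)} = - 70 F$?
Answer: $i \sqrt{190274} \approx 436.2 i$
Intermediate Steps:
$\sqrt{I{\left(164 \right)} + 1386 \left(-129\right)} = \sqrt{\left(-70\right) 164 + 1386 \left(-129\right)} = \sqrt{-11480 - 178794} = \sqrt{-190274} = i \sqrt{190274}$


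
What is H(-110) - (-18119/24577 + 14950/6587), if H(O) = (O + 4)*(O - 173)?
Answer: 693727016615/23126957 ≈ 29996.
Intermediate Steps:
H(O) = (-173 + O)*(4 + O) (H(O) = (4 + O)*(-173 + O) = (-173 + O)*(4 + O))
H(-110) - (-18119/24577 + 14950/6587) = (-692 + (-110)² - 169*(-110)) - (-18119/24577 + 14950/6587) = (-692 + 12100 + 18590) - (-18119*1/24577 + 14950*(1/6587)) = 29998 - (-18119/24577 + 14950/6587) = 29998 - 1*35439471/23126957 = 29998 - 35439471/23126957 = 693727016615/23126957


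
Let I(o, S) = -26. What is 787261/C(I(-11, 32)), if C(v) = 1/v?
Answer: -20468786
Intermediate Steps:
787261/C(I(-11, 32)) = 787261/(1/(-26)) = 787261/(-1/26) = 787261*(-26) = -20468786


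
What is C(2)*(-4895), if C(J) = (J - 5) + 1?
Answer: 9790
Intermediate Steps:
C(J) = -4 + J (C(J) = (-5 + J) + 1 = -4 + J)
C(2)*(-4895) = (-4 + 2)*(-4895) = -2*(-4895) = 9790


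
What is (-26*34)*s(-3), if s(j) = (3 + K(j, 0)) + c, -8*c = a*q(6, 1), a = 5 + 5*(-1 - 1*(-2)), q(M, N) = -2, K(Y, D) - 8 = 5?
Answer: -16354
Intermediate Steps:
K(Y, D) = 13 (K(Y, D) = 8 + 5 = 13)
a = 10 (a = 5 + 5*(-1 + 2) = 5 + 5*1 = 5 + 5 = 10)
c = 5/2 (c = -5*(-2)/4 = -⅛*(-20) = 5/2 ≈ 2.5000)
s(j) = 37/2 (s(j) = (3 + 13) + 5/2 = 16 + 5/2 = 37/2)
(-26*34)*s(-3) = -26*34*(37/2) = -884*37/2 = -16354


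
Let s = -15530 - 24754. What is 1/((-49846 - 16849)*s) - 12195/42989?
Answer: -32764811086111/115500325184820 ≈ -0.28368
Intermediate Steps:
s = -40284
1/((-49846 - 16849)*s) - 12195/42989 = 1/(-49846 - 16849*(-40284)) - 12195/42989 = -1/40284/(-66695) - 12195*1/42989 = -1/66695*(-1/40284) - 12195/42989 = 1/2686741380 - 12195/42989 = -32764811086111/115500325184820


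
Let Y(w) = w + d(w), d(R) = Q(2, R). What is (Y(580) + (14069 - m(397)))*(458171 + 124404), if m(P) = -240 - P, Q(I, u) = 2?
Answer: 8906406600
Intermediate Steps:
d(R) = 2
Y(w) = 2 + w (Y(w) = w + 2 = 2 + w)
(Y(580) + (14069 - m(397)))*(458171 + 124404) = ((2 + 580) + (14069 - (-240 - 1*397)))*(458171 + 124404) = (582 + (14069 - (-240 - 397)))*582575 = (582 + (14069 - 1*(-637)))*582575 = (582 + (14069 + 637))*582575 = (582 + 14706)*582575 = 15288*582575 = 8906406600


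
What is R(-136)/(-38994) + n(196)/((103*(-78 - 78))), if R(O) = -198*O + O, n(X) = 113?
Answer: -24161121/34808644 ≈ -0.69411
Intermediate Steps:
R(O) = -197*O
R(-136)/(-38994) + n(196)/((103*(-78 - 78))) = -197*(-136)/(-38994) + 113/((103*(-78 - 78))) = 26792*(-1/38994) + 113/((103*(-156))) = -13396/19497 + 113/(-16068) = -13396/19497 + 113*(-1/16068) = -13396/19497 - 113/16068 = -24161121/34808644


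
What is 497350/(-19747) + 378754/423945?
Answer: -4150403888/170849835 ≈ -24.293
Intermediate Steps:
497350/(-19747) + 378754/423945 = 497350*(-1/19747) + 378754*(1/423945) = -10150/403 + 378754/423945 = -4150403888/170849835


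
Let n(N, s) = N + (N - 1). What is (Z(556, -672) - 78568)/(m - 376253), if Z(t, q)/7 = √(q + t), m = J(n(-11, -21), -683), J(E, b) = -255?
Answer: 19642/94127 - 7*I*√29/188254 ≈ 0.20868 - 0.00020024*I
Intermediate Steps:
n(N, s) = -1 + 2*N (n(N, s) = N + (-1 + N) = -1 + 2*N)
m = -255
Z(t, q) = 7*√(q + t)
(Z(556, -672) - 78568)/(m - 376253) = (7*√(-672 + 556) - 78568)/(-255 - 376253) = (7*√(-116) - 78568)/(-376508) = (7*(2*I*√29) - 78568)*(-1/376508) = (14*I*√29 - 78568)*(-1/376508) = (-78568 + 14*I*√29)*(-1/376508) = 19642/94127 - 7*I*√29/188254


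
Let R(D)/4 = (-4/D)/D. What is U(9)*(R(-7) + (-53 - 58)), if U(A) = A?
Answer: -49095/49 ≈ -1001.9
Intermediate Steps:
R(D) = -16/D² (R(D) = 4*((-4/D)/D) = 4*(-4/D²) = -16/D²)
U(9)*(R(-7) + (-53 - 58)) = 9*(-16/(-7)² + (-53 - 58)) = 9*(-16*1/49 - 111) = 9*(-16/49 - 111) = 9*(-5455/49) = -49095/49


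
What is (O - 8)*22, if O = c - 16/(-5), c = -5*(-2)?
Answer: 572/5 ≈ 114.40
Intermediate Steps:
c = 10
O = 66/5 (O = 10 - 16/(-5) = 10 - 16*(-⅕) = 10 + 16/5 = 66/5 ≈ 13.200)
(O - 8)*22 = (66/5 - 8)*22 = (26/5)*22 = 572/5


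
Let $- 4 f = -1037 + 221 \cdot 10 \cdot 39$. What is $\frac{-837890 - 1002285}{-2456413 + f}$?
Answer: $\frac{1472140}{1982161} \approx 0.74269$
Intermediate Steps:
$f = - \frac{85153}{4}$ ($f = - \frac{-1037 + 221 \cdot 10 \cdot 39}{4} = - \frac{-1037 + 221 \cdot 390}{4} = - \frac{-1037 + 86190}{4} = \left(- \frac{1}{4}\right) 85153 = - \frac{85153}{4} \approx -21288.0$)
$\frac{-837890 - 1002285}{-2456413 + f} = \frac{-837890 - 1002285}{-2456413 - \frac{85153}{4}} = - \frac{1840175}{- \frac{9910805}{4}} = \left(-1840175\right) \left(- \frac{4}{9910805}\right) = \frac{1472140}{1982161}$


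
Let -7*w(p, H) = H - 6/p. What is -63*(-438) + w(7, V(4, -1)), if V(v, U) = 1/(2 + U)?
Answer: 1352105/49 ≈ 27594.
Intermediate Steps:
w(p, H) = -H/7 + 6/(7*p) (w(p, H) = -(H - 6/p)/7 = -H/7 + 6/(7*p))
-63*(-438) + w(7, V(4, -1)) = -63*(-438) + (1/7)*(6 - 1*7/(2 - 1))/7 = 27594 + (1/7)*(1/7)*(6 - 1*7/1) = 27594 + (1/7)*(1/7)*(6 - 1*1*7) = 27594 + (1/7)*(1/7)*(6 - 7) = 27594 + (1/7)*(1/7)*(-1) = 27594 - 1/49 = 1352105/49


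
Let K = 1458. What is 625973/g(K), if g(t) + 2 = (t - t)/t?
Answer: -625973/2 ≈ -3.1299e+5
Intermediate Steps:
g(t) = -2 (g(t) = -2 + (t - t)/t = -2 + 0/t = -2 + 0 = -2)
625973/g(K) = 625973/(-2) = 625973*(-½) = -625973/2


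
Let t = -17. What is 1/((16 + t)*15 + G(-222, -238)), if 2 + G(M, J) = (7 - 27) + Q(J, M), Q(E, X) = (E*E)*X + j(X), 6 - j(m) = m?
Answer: -1/12574777 ≈ -7.9524e-8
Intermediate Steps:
j(m) = 6 - m
Q(E, X) = 6 - X + X*E² (Q(E, X) = (E*E)*X + (6 - X) = E²*X + (6 - X) = X*E² + (6 - X) = 6 - X + X*E²)
G(M, J) = -16 - M + M*J² (G(M, J) = -2 + ((7 - 27) + (6 - M + M*J²)) = -2 + (-20 + (6 - M + M*J²)) = -2 + (-14 - M + M*J²) = -16 - M + M*J²)
1/((16 + t)*15 + G(-222, -238)) = 1/((16 - 17)*15 + (-16 - 1*(-222) - 222*(-238)²)) = 1/(-1*15 + (-16 + 222 - 222*56644)) = 1/(-15 + (-16 + 222 - 12574968)) = 1/(-15 - 12574762) = 1/(-12574777) = -1/12574777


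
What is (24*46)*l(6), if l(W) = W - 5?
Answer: 1104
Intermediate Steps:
l(W) = -5 + W
(24*46)*l(6) = (24*46)*(-5 + 6) = 1104*1 = 1104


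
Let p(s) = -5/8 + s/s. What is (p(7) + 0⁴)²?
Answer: 9/64 ≈ 0.14063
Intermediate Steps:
p(s) = 3/8 (p(s) = -5*⅛ + 1 = -5/8 + 1 = 3/8)
(p(7) + 0⁴)² = (3/8 + 0⁴)² = (3/8 + 0)² = (3/8)² = 9/64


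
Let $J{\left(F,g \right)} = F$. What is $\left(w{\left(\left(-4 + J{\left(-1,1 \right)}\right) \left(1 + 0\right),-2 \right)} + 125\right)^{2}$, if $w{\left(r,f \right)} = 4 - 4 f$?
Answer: $18769$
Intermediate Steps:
$\left(w{\left(\left(-4 + J{\left(-1,1 \right)}\right) \left(1 + 0\right),-2 \right)} + 125\right)^{2} = \left(\left(4 - -8\right) + 125\right)^{2} = \left(\left(4 + 8\right) + 125\right)^{2} = \left(12 + 125\right)^{2} = 137^{2} = 18769$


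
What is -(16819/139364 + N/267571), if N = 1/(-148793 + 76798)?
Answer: -323997417205391/2684676619943780 ≈ -0.12068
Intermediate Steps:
N = -1/71995 (N = 1/(-71995) = -1/71995 ≈ -1.3890e-5)
-(16819/139364 + N/267571) = -(16819/139364 - 1/71995/267571) = -(16819*(1/139364) - 1/71995*1/267571) = -(16819/139364 - 1/19263774145) = -1*323997417205391/2684676619943780 = -323997417205391/2684676619943780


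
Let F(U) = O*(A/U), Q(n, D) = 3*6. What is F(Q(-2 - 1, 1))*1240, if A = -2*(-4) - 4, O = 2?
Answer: 4960/9 ≈ 551.11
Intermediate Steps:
Q(n, D) = 18
A = 4 (A = 8 - 4 = 4)
F(U) = 8/U (F(U) = 2*(4/U) = 8/U)
F(Q(-2 - 1, 1))*1240 = (8/18)*1240 = (8*(1/18))*1240 = (4/9)*1240 = 4960/9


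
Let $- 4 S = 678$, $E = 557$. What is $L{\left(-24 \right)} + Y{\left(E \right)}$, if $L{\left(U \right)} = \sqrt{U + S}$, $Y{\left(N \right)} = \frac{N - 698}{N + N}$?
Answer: $- \frac{141}{1114} + \frac{3 i \sqrt{86}}{2} \approx -0.12657 + 13.91 i$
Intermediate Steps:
$S = - \frac{339}{2}$ ($S = \left(- \frac{1}{4}\right) 678 = - \frac{339}{2} \approx -169.5$)
$Y{\left(N \right)} = \frac{-698 + N}{2 N}$
$L{\left(U \right)} = \sqrt{- \frac{339}{2} + U}$ ($L{\left(U \right)} = \sqrt{U - \frac{339}{2}} = \sqrt{- \frac{339}{2} + U}$)
$L{\left(-24 \right)} + Y{\left(E \right)} = \frac{\sqrt{-678 + 4 \left(-24\right)}}{2} + \frac{-698 + 557}{2 \cdot 557} = \frac{\sqrt{-678 - 96}}{2} + \frac{1}{2} \cdot \frac{1}{557} \left(-141\right) = \frac{\sqrt{-774}}{2} - \frac{141}{1114} = \frac{3 i \sqrt{86}}{2} - \frac{141}{1114} = - \frac{141}{1114} + \frac{3 i \sqrt{86}}{2}$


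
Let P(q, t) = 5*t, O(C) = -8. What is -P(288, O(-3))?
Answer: 40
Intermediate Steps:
-P(288, O(-3)) = -5*(-8) = -1*(-40) = 40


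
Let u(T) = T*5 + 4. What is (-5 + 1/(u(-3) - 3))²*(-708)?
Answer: -892257/49 ≈ -18209.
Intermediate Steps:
u(T) = 4 + 5*T (u(T) = 5*T + 4 = 4 + 5*T)
(-5 + 1/(u(-3) - 3))²*(-708) = (-5 + 1/((4 + 5*(-3)) - 3))²*(-708) = (-5 + 1/((4 - 15) - 3))²*(-708) = (-5 + 1/(-11 - 3))²*(-708) = (-5 + 1/(-14))²*(-708) = (-5 - 1/14)²*(-708) = (-71/14)²*(-708) = (5041/196)*(-708) = -892257/49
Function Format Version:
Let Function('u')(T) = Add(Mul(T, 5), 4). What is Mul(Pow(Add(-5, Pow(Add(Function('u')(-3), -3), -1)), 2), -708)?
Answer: Rational(-892257, 49) ≈ -18209.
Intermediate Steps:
Function('u')(T) = Add(4, Mul(5, T)) (Function('u')(T) = Add(Mul(5, T), 4) = Add(4, Mul(5, T)))
Mul(Pow(Add(-5, Pow(Add(Function('u')(-3), -3), -1)), 2), -708) = Mul(Pow(Add(-5, Pow(Add(Add(4, Mul(5, -3)), -3), -1)), 2), -708) = Mul(Pow(Add(-5, Pow(Add(Add(4, -15), -3), -1)), 2), -708) = Mul(Pow(Add(-5, Pow(Add(-11, -3), -1)), 2), -708) = Mul(Pow(Add(-5, Pow(-14, -1)), 2), -708) = Mul(Pow(Add(-5, Rational(-1, 14)), 2), -708) = Mul(Pow(Rational(-71, 14), 2), -708) = Mul(Rational(5041, 196), -708) = Rational(-892257, 49)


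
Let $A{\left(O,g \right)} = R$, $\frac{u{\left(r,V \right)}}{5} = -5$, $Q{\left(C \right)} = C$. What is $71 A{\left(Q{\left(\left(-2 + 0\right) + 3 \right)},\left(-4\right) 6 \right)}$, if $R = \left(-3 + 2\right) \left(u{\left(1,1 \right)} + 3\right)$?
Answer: $1562$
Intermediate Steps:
$u{\left(r,V \right)} = -25$ ($u{\left(r,V \right)} = 5 \left(-5\right) = -25$)
$R = 22$ ($R = \left(-3 + 2\right) \left(-25 + 3\right) = \left(-1\right) \left(-22\right) = 22$)
$A{\left(O,g \right)} = 22$
$71 A{\left(Q{\left(\left(-2 + 0\right) + 3 \right)},\left(-4\right) 6 \right)} = 71 \cdot 22 = 1562$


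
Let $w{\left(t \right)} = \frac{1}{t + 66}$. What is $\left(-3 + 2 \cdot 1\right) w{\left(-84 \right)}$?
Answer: $\frac{1}{18} \approx 0.055556$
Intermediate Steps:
$w{\left(t \right)} = \frac{1}{66 + t}$
$\left(-3 + 2 \cdot 1\right) w{\left(-84 \right)} = \frac{-3 + 2 \cdot 1}{66 - 84} = \frac{-3 + 2}{-18} = \left(-1\right) \left(- \frac{1}{18}\right) = \frac{1}{18}$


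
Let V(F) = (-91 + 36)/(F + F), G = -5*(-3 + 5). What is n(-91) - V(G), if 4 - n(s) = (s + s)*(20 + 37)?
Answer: 41501/4 ≈ 10375.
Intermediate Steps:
G = -10 (G = -5*2 = -10)
V(F) = -55/(2*F) (V(F) = -55*1/(2*F) = -55/(2*F))
n(s) = 4 - 114*s (n(s) = 4 - (s + s)*(20 + 37) = 4 - 2*s*57 = 4 - 114*s)
n(-91) - V(G) = (4 - 114*(-91)) - (-55)/(2*(-10)) = (4 + 10374) - (-55)*(-1)/(2*10) = 10378 - 1*11/4 = 10378 - 11/4 = 41501/4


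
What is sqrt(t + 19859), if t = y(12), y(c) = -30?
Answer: sqrt(19829) ≈ 140.82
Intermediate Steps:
t = -30
sqrt(t + 19859) = sqrt(-30 + 19859) = sqrt(19829)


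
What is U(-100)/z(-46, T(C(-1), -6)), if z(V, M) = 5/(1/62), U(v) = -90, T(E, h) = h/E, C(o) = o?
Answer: -9/31 ≈ -0.29032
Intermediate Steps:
z(V, M) = 310 (z(V, M) = 5/(1/62) = 5*62 = 310)
U(-100)/z(-46, T(C(-1), -6)) = -90/310 = -90*1/310 = -9/31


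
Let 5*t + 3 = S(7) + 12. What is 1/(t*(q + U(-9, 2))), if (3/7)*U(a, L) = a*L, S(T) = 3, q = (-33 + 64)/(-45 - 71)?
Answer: -145/14709 ≈ -0.0098579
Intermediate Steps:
q = -31/116 (q = 31/(-116) = 31*(-1/116) = -31/116 ≈ -0.26724)
t = 12/5 (t = -⅗ + (3 + 12)/5 = -⅗ + (⅕)*15 = -⅗ + 3 = 12/5 ≈ 2.4000)
U(a, L) = 7*L*a/3 (U(a, L) = 7*(a*L)/3 = 7*(L*a)/3 = 7*L*a/3)
1/(t*(q + U(-9, 2))) = 1/(12*(-31/116 + (7/3)*2*(-9))/5) = 1/(12*(-31/116 - 42)/5) = 1/((12/5)*(-4903/116)) = 1/(-14709/145) = -145/14709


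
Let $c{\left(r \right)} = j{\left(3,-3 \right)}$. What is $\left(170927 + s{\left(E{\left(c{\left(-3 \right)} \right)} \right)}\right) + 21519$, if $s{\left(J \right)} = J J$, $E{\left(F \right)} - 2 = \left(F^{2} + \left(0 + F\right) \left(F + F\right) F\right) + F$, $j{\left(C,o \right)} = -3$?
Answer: $194562$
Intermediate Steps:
$c{\left(r \right)} = -3$
$E{\left(F \right)} = 2 + F + F^{2} + 2 F^{3}$ ($E{\left(F \right)} = 2 + \left(\left(F^{2} + \left(0 + F\right) \left(F + F\right) F\right) + F\right) = 2 + \left(\left(F^{2} + F 2 F F\right) + F\right) = 2 + \left(\left(F^{2} + 2 F^{2} F\right) + F\right) = 2 + \left(\left(F^{2} + 2 F^{3}\right) + F\right) = 2 + \left(F + F^{2} + 2 F^{3}\right) = 2 + F + F^{2} + 2 F^{3}$)
$s{\left(J \right)} = J^{2}$
$\left(170927 + s{\left(E{\left(c{\left(-3 \right)} \right)} \right)}\right) + 21519 = \left(170927 + \left(2 - 3 + \left(-3\right)^{2} + 2 \left(-3\right)^{3}\right)^{2}\right) + 21519 = \left(170927 + \left(2 - 3 + 9 + 2 \left(-27\right)\right)^{2}\right) + 21519 = \left(170927 + \left(2 - 3 + 9 - 54\right)^{2}\right) + 21519 = \left(170927 + \left(-46\right)^{2}\right) + 21519 = \left(170927 + 2116\right) + 21519 = 173043 + 21519 = 194562$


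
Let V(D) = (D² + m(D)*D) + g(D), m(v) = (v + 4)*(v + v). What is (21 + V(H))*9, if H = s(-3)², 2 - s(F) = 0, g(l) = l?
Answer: 2673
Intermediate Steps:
m(v) = 2*v*(4 + v) (m(v) = (4 + v)*(2*v) = 2*v*(4 + v))
s(F) = 2 (s(F) = 2 - 1*0 = 2 + 0 = 2)
H = 4 (H = 2² = 4)
V(D) = D + D² + 2*D²*(4 + D) (V(D) = (D² + (2*D*(4 + D))*D) + D = (D² + 2*D²*(4 + D)) + D = D + D² + 2*D²*(4 + D))
(21 + V(H))*9 = (21 + 4*(1 + 4 + 2*4*(4 + 4)))*9 = (21 + 4*(1 + 4 + 2*4*8))*9 = (21 + 4*(1 + 4 + 64))*9 = (21 + 4*69)*9 = (21 + 276)*9 = 297*9 = 2673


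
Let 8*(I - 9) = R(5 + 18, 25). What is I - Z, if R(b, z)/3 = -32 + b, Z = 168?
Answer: -1299/8 ≈ -162.38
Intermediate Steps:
R(b, z) = -96 + 3*b (R(b, z) = 3*(-32 + b) = -96 + 3*b)
I = 45/8 (I = 9 + (-96 + 3*(5 + 18))/8 = 9 + (-96 + 3*23)/8 = 9 + (-96 + 69)/8 = 9 + (⅛)*(-27) = 9 - 27/8 = 45/8 ≈ 5.6250)
I - Z = 45/8 - 1*168 = 45/8 - 168 = -1299/8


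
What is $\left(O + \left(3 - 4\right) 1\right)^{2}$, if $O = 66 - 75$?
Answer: $100$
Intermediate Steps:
$O = -9$ ($O = 66 - 75 = -9$)
$\left(O + \left(3 - 4\right) 1\right)^{2} = \left(-9 + \left(3 - 4\right) 1\right)^{2} = \left(-9 - 1\right)^{2} = \left(-10\right)^{2} = 100$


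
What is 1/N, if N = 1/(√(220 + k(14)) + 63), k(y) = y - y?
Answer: 63 + 2*√55 ≈ 77.832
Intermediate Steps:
k(y) = 0
N = 1/(63 + 2*√55) (N = 1/(√(220 + 0) + 63) = 1/(√220 + 63) = 1/(2*√55 + 63) = 1/(63 + 2*√55) ≈ 0.012848)
1/N = 1/(63/3749 - 2*√55/3749)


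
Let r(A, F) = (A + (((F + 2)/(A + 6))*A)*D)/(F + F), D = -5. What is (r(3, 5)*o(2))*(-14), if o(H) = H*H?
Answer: 728/15 ≈ 48.533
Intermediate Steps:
o(H) = H²
r(A, F) = (A - 5*A*(2 + F)/(6 + A))/(2*F) (r(A, F) = (A + (((F + 2)/(A + 6))*A)*(-5))/(F + F) = (A + (((2 + F)/(6 + A))*A)*(-5))/((2*F)) = (A + (((2 + F)/(6 + A))*A)*(-5))*(1/(2*F)) = (A + (A*(2 + F)/(6 + A))*(-5))*(1/(2*F)) = (A - 5*A*(2 + F)/(6 + A))*(1/(2*F)) = (A - 5*A*(2 + F)/(6 + A))/(2*F))
(r(3, 5)*o(2))*(-14) = (((½)*3*(-4 + 3 - 5*5)/(5*(6 + 3)))*2²)*(-14) = (((½)*3*(⅕)*(-4 + 3 - 25)/9)*4)*(-14) = (((½)*3*(⅕)*(⅑)*(-26))*4)*(-14) = -13/15*4*(-14) = -52/15*(-14) = 728/15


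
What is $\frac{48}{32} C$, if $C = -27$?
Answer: $- \frac{81}{2} \approx -40.5$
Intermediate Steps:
$\frac{48}{32} C = \frac{48}{32} \left(-27\right) = 48 \cdot \frac{1}{32} \left(-27\right) = \frac{3}{2} \left(-27\right) = - \frac{81}{2}$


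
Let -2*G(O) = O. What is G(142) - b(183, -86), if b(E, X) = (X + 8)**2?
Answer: -6155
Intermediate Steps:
G(O) = -O/2
b(E, X) = (8 + X)**2
G(142) - b(183, -86) = -1/2*142 - (8 - 86)**2 = -71 - 1*(-78)**2 = -71 - 1*6084 = -71 - 6084 = -6155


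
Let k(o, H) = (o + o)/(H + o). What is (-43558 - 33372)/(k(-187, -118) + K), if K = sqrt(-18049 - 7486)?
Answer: -1253629300/339361893 + 1022344750*I*sqrt(25535)/339361893 ≈ -3.6941 + 481.4*I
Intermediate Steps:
k(o, H) = 2*o/(H + o) (k(o, H) = (2*o)/(H + o) = 2*o/(H + o))
K = I*sqrt(25535) (K = sqrt(-25535) = I*sqrt(25535) ≈ 159.8*I)
(-43558 - 33372)/(k(-187, -118) + K) = (-43558 - 33372)/(2*(-187)/(-118 - 187) + I*sqrt(25535)) = -76930/(2*(-187)/(-305) + I*sqrt(25535)) = -76930/(2*(-187)*(-1/305) + I*sqrt(25535)) = -76930/(374/305 + I*sqrt(25535))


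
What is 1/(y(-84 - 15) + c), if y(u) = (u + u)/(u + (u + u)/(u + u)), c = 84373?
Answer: 49/4134376 ≈ 1.1852e-5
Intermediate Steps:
y(u) = 2*u/(1 + u) (y(u) = (2*u)/(u + (2*u)/((2*u))) = (2*u)/(u + (2*u)*(1/(2*u))) = (2*u)/(u + 1) = (2*u)/(1 + u) = 2*u/(1 + u))
1/(y(-84 - 15) + c) = 1/(2*(-84 - 15)/(1 + (-84 - 15)) + 84373) = 1/(2*(-99)/(1 - 99) + 84373) = 1/(2*(-99)/(-98) + 84373) = 1/(2*(-99)*(-1/98) + 84373) = 1/(99/49 + 84373) = 1/(4134376/49) = 49/4134376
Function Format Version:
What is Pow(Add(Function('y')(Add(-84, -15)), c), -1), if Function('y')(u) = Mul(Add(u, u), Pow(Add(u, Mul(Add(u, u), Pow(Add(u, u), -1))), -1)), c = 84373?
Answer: Rational(49, 4134376) ≈ 1.1852e-5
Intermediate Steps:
Function('y')(u) = Mul(2, u, Pow(Add(1, u), -1)) (Function('y')(u) = Mul(Mul(2, u), Pow(Add(u, Mul(Mul(2, u), Pow(Mul(2, u), -1))), -1)) = Mul(Mul(2, u), Pow(Add(u, Mul(Mul(2, u), Mul(Rational(1, 2), Pow(u, -1)))), -1)) = Mul(Mul(2, u), Pow(Add(u, 1), -1)) = Mul(Mul(2, u), Pow(Add(1, u), -1)) = Mul(2, u, Pow(Add(1, u), -1)))
Pow(Add(Function('y')(Add(-84, -15)), c), -1) = Pow(Add(Mul(2, Add(-84, -15), Pow(Add(1, Add(-84, -15)), -1)), 84373), -1) = Pow(Add(Mul(2, -99, Pow(Add(1, -99), -1)), 84373), -1) = Pow(Add(Mul(2, -99, Pow(-98, -1)), 84373), -1) = Pow(Add(Mul(2, -99, Rational(-1, 98)), 84373), -1) = Pow(Add(Rational(99, 49), 84373), -1) = Pow(Rational(4134376, 49), -1) = Rational(49, 4134376)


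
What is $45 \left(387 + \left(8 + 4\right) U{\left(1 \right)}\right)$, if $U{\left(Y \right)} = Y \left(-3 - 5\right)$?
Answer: $13095$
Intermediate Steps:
$U{\left(Y \right)} = - 8 Y$ ($U{\left(Y \right)} = Y \left(-8\right) = - 8 Y$)
$45 \left(387 + \left(8 + 4\right) U{\left(1 \right)}\right) = 45 \left(387 + \left(8 + 4\right) \left(\left(-8\right) 1\right)\right) = 45 \left(387 + 12 \left(-8\right)\right) = 45 \left(387 - 96\right) = 45 \cdot 291 = 13095$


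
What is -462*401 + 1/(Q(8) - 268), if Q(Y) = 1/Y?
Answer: -397016474/2143 ≈ -1.8526e+5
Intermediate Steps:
-462*401 + 1/(Q(8) - 268) = -462*401 + 1/(1/8 - 268) = -185262 + 1/(⅛ - 268) = -185262 + 1/(-2143/8) = -185262 - 8/2143 = -397016474/2143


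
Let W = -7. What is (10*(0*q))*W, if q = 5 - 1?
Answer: 0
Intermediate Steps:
q = 4
(10*(0*q))*W = (10*(0*4))*(-7) = (10*0)*(-7) = 0*(-7) = 0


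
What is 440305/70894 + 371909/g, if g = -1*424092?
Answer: 80181855707/15032789124 ≈ 5.3338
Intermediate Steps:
g = -424092
440305/70894 + 371909/g = 440305/70894 + 371909/(-424092) = 440305*(1/70894) + 371909*(-1/424092) = 440305/70894 - 371909/424092 = 80181855707/15032789124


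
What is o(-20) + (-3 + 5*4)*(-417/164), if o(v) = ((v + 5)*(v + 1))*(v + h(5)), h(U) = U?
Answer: -708189/164 ≈ -4318.2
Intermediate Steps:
o(v) = (5 + v)²*(1 + v) (o(v) = ((v + 5)*(v + 1))*(v + 5) = ((5 + v)*(1 + v))*(5 + v) = ((1 + v)*(5 + v))*(5 + v) = (5 + v)²*(1 + v))
o(-20) + (-3 + 5*4)*(-417/164) = (25 + (-20)³ + 11*(-20)² + 35*(-20)) + (-3 + 5*4)*(-417/164) = (25 - 8000 + 11*400 - 700) + (-3 + 20)*(-417*1/164) = (25 - 8000 + 4400 - 700) + 17*(-417/164) = -4275 - 7089/164 = -708189/164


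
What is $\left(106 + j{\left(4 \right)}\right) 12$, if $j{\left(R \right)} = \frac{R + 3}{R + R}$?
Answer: $\frac{2565}{2} \approx 1282.5$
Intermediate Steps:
$j{\left(R \right)} = \frac{3 + R}{2 R}$
$\left(106 + j{\left(4 \right)}\right) 12 = \left(106 + \frac{3 + 4}{2 \cdot 4}\right) 12 = \left(106 + \frac{1}{2} \cdot \frac{1}{4} \cdot 7\right) 12 = \left(106 + \frac{7}{8}\right) 12 = \frac{855}{8} \cdot 12 = \frac{2565}{2}$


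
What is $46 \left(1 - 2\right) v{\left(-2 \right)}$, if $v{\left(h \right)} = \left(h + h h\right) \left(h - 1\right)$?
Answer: $276$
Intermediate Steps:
$v{\left(h \right)} = \left(-1 + h\right) \left(h + h^{2}\right)$ ($v{\left(h \right)} = \left(h + h^{2}\right) \left(-1 + h\right) = \left(-1 + h\right) \left(h + h^{2}\right)$)
$46 \left(1 - 2\right) v{\left(-2 \right)} = 46 \left(1 - 2\right) \left(\left(-2\right)^{3} - -2\right) = 46 \left(-1\right) \left(-8 + 2\right) = \left(-46\right) \left(-6\right) = 276$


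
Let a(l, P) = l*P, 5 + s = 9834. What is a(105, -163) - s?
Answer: -26944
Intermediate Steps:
s = 9829 (s = -5 + 9834 = 9829)
a(l, P) = P*l
a(105, -163) - s = -163*105 - 1*9829 = -17115 - 9829 = -26944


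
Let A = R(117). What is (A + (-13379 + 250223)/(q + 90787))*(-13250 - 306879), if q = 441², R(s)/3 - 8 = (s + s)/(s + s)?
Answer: -635382435330/71317 ≈ -8.9093e+6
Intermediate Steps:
R(s) = 27 (R(s) = 24 + 3*((s + s)/(s + s)) = 24 + 3*((2*s)/((2*s))) = 24 + 3*((2*s)*(1/(2*s))) = 24 + 3*1 = 24 + 3 = 27)
A = 27
q = 194481
(A + (-13379 + 250223)/(q + 90787))*(-13250 - 306879) = (27 + (-13379 + 250223)/(194481 + 90787))*(-13250 - 306879) = (27 + 236844/285268)*(-320129) = (27 + 236844*(1/285268))*(-320129) = (27 + 59211/71317)*(-320129) = (1984770/71317)*(-320129) = -635382435330/71317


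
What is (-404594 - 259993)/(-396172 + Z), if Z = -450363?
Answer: 664587/846535 ≈ 0.78507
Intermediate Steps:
(-404594 - 259993)/(-396172 + Z) = (-404594 - 259993)/(-396172 - 450363) = -664587/(-846535) = -664587*(-1/846535) = 664587/846535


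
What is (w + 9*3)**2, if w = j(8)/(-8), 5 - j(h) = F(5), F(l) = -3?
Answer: 676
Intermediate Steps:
j(h) = 8 (j(h) = 5 - 1*(-3) = 5 + 3 = 8)
w = -1 (w = 8/(-8) = 8*(-1/8) = -1)
(w + 9*3)**2 = (-1 + 9*3)**2 = (-1 + 27)**2 = 26**2 = 676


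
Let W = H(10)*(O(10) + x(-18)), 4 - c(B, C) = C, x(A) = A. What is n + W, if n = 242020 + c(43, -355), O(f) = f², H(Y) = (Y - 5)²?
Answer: 244429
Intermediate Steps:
c(B, C) = 4 - C
H(Y) = (-5 + Y)²
n = 242379 (n = 242020 + (4 - 1*(-355)) = 242020 + (4 + 355) = 242020 + 359 = 242379)
W = 2050 (W = (-5 + 10)²*(10² - 18) = 5²*(100 - 18) = 25*82 = 2050)
n + W = 242379 + 2050 = 244429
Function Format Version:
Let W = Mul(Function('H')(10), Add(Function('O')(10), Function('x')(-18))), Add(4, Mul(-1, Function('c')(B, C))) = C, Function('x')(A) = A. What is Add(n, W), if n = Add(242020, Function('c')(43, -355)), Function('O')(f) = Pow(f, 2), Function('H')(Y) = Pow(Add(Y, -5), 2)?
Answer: 244429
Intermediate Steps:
Function('c')(B, C) = Add(4, Mul(-1, C))
Function('H')(Y) = Pow(Add(-5, Y), 2)
n = 242379 (n = Add(242020, Add(4, Mul(-1, -355))) = Add(242020, Add(4, 355)) = Add(242020, 359) = 242379)
W = 2050 (W = Mul(Pow(Add(-5, 10), 2), Add(Pow(10, 2), -18)) = Mul(Pow(5, 2), Add(100, -18)) = Mul(25, 82) = 2050)
Add(n, W) = Add(242379, 2050) = 244429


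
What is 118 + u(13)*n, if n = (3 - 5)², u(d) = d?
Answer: 170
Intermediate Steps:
n = 4 (n = (-2)² = 4)
118 + u(13)*n = 118 + 13*4 = 118 + 52 = 170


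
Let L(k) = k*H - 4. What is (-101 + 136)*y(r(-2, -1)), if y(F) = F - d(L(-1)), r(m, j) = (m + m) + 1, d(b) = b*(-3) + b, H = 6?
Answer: -805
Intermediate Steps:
L(k) = -4 + 6*k (L(k) = k*6 - 4 = 6*k - 4 = -4 + 6*k)
d(b) = -2*b (d(b) = -3*b + b = -2*b)
r(m, j) = 1 + 2*m (r(m, j) = 2*m + 1 = 1 + 2*m)
y(F) = -20 + F (y(F) = F - (-2)*(-4 + 6*(-1)) = F - (-2)*(-4 - 6) = F - (-2)*(-10) = F - 1*20 = F - 20 = -20 + F)
(-101 + 136)*y(r(-2, -1)) = (-101 + 136)*(-20 + (1 + 2*(-2))) = 35*(-20 + (1 - 4)) = 35*(-20 - 3) = 35*(-23) = -805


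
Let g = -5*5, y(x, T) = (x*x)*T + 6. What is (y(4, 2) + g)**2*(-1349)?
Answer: -227981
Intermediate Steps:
y(x, T) = 6 + T*x**2 (y(x, T) = x**2*T + 6 = T*x**2 + 6 = 6 + T*x**2)
g = -25
(y(4, 2) + g)**2*(-1349) = ((6 + 2*4**2) - 25)**2*(-1349) = ((6 + 2*16) - 25)**2*(-1349) = ((6 + 32) - 25)**2*(-1349) = (38 - 25)**2*(-1349) = 13**2*(-1349) = 169*(-1349) = -227981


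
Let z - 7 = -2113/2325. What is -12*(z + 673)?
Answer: -6315548/775 ≈ -8149.1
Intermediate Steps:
z = 14162/2325 (z = 7 - 2113/2325 = 14162/2325 ≈ 6.0912)
-12*(z + 673) = -12*(14162/2325 + 673) = -12*1578887/2325 = -6315548/775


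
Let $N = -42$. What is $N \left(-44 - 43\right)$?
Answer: $3654$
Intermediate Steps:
$N \left(-44 - 43\right) = - 42 \left(-44 - 43\right) = \left(-42\right) \left(-87\right) = 3654$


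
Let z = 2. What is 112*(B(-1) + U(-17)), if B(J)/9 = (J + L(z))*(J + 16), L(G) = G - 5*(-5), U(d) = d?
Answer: 391216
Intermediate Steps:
L(G) = 25 + G (L(G) = G + 25 = 25 + G)
B(J) = 9*(16 + J)*(27 + J) (B(J) = 9*((J + (25 + 2))*(J + 16)) = 9*((J + 27)*(16 + J)) = 9*((27 + J)*(16 + J)) = 9*((16 + J)*(27 + J)) = 9*(16 + J)*(27 + J))
112*(B(-1) + U(-17)) = 112*((3888 + 9*(-1)² + 387*(-1)) - 17) = 112*((3888 + 9*1 - 387) - 17) = 112*((3888 + 9 - 387) - 17) = 112*(3510 - 17) = 112*3493 = 391216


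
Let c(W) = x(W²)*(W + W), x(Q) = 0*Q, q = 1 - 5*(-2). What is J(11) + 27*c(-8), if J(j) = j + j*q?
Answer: 132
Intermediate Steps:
q = 11 (q = 1 + 10 = 11)
x(Q) = 0
c(W) = 0 (c(W) = 0*(W + W) = 0*(2*W) = 0)
J(j) = 12*j (J(j) = j + j*11 = j + 11*j = 12*j)
J(11) + 27*c(-8) = 12*11 + 27*0 = 132 + 0 = 132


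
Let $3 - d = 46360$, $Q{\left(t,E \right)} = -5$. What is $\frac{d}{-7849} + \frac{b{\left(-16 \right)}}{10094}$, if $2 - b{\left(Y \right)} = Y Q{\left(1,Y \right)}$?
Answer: $\frac{233657668}{39613903} \approx 5.8984$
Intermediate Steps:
$b{\left(Y \right)} = 2 + 5 Y$ ($b{\left(Y \right)} = 2 - Y \left(-5\right) = 2 - - 5 Y = 2 + 5 Y$)
$d = -46357$ ($d = 3 - 46360 = -46357$)
$\frac{d}{-7849} + \frac{b{\left(-16 \right)}}{10094} = - \frac{46357}{-7849} + \frac{2 + 5 \left(-16\right)}{10094} = \left(-46357\right) \left(- \frac{1}{7849}\right) + \left(2 - 80\right) \frac{1}{10094} = \frac{46357}{7849} - \frac{39}{5047} = \frac{233657668}{39613903}$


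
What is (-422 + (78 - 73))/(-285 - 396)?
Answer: 139/227 ≈ 0.61234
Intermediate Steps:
(-422 + (78 - 73))/(-285 - 396) = (-422 + 5)/(-681) = -417*(-1/681) = 139/227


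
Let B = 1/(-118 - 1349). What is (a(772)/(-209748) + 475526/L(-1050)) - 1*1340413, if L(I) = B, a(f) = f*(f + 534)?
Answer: -36650162605093/52437 ≈ -6.9894e+8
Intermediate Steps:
a(f) = f*(534 + f)
B = -1/1467 (B = 1/(-1467) = -1/1467 ≈ -0.00068166)
L(I) = -1/1467
(a(772)/(-209748) + 475526/L(-1050)) - 1*1340413 = ((772*(534 + 772))/(-209748) + 475526/(-1/1467)) - 1*1340413 = ((772*1306)*(-1/209748) + 475526*(-1467)) - 1340413 = (1008232*(-1/209748) - 697596642) - 1340413 = (-252058/52437 - 697596642) - 1340413 = -36579875368612/52437 - 1340413 = -36650162605093/52437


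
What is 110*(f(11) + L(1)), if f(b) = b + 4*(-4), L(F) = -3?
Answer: -880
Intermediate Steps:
f(b) = -16 + b (f(b) = b - 16 = -16 + b)
110*(f(11) + L(1)) = 110*((-16 + 11) - 3) = 110*(-5 - 3) = 110*(-8) = -880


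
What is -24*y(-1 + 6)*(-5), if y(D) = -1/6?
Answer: -20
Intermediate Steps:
y(D) = -1/6 (y(D) = -1*1/6 = -1/6)
-24*y(-1 + 6)*(-5) = -24*(-1/6)*(-5) = 4*(-5) = -20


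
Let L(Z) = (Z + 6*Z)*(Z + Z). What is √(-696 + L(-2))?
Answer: 8*I*√10 ≈ 25.298*I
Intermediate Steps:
L(Z) = 14*Z² (L(Z) = (7*Z)*(2*Z) = 14*Z²)
√(-696 + L(-2)) = √(-696 + 14*(-2)²) = √(-696 + 14*4) = √(-696 + 56) = √(-640) = 8*I*√10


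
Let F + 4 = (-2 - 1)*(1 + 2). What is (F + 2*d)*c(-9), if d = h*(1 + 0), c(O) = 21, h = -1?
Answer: -315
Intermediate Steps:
F = -13 (F = -4 + (-2 - 1)*(1 + 2) = -4 - 3*3 = -4 - 9 = -13)
d = -1 (d = -(1 + 0) = -1*1 = -1)
(F + 2*d)*c(-9) = (-13 + 2*(-1))*21 = (-13 - 2)*21 = -15*21 = -315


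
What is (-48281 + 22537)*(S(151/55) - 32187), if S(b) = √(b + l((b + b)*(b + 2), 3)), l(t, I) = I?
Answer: 828622128 - 51488*√4345/55 ≈ 8.2856e+8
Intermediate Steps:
S(b) = √(3 + b) (S(b) = √(b + 3) = √(3 + b))
(-48281 + 22537)*(S(151/55) - 32187) = (-48281 + 22537)*(√(3 + 151/55) - 32187) = -25744*(√(3 + 151*(1/55)) - 32187) = -25744*(√(3 + 151/55) - 32187) = -25744*(√(316/55) - 32187) = -25744*(2*√4345/55 - 32187) = -25744*(-32187 + 2*√4345/55) = 828622128 - 51488*√4345/55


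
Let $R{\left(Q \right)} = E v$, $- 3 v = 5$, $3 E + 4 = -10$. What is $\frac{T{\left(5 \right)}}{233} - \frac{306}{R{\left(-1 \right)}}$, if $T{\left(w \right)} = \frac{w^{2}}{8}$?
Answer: $- \frac{2565853}{65240} \approx -39.329$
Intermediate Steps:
$E = - \frac{14}{3}$ ($E = - \frac{4}{3} + \frac{1}{3} \left(-10\right) = - \frac{4}{3} - \frac{10}{3} = - \frac{14}{3} \approx -4.6667$)
$v = - \frac{5}{3}$ ($v = \left(- \frac{1}{3}\right) 5 = - \frac{5}{3} \approx -1.6667$)
$T{\left(w \right)} = \frac{w^{2}}{8}$ ($T{\left(w \right)} = w^{2} \cdot \frac{1}{8} = \frac{w^{2}}{8}$)
$R{\left(Q \right)} = \frac{70}{9}$ ($R{\left(Q \right)} = \left(- \frac{14}{3}\right) \left(- \frac{5}{3}\right) = \frac{70}{9}$)
$\frac{T{\left(5 \right)}}{233} - \frac{306}{R{\left(-1 \right)}} = \frac{\frac{1}{8} \cdot 5^{2}}{233} - \frac{306}{\frac{70}{9}} = \frac{1}{8} \cdot 25 \cdot \frac{1}{233} - \frac{1377}{35} = \frac{25}{8} \cdot \frac{1}{233} - \frac{1377}{35} = \frac{25}{1864} - \frac{1377}{35} = - \frac{2565853}{65240}$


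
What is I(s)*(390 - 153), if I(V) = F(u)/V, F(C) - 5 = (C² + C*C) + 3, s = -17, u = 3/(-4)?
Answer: -17301/136 ≈ -127.21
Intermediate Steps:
u = -¾ (u = 3*(-¼) = -¾ ≈ -0.75000)
F(C) = 8 + 2*C² (F(C) = 5 + ((C² + C*C) + 3) = 5 + ((C² + C²) + 3) = 5 + (2*C² + 3) = 5 + (3 + 2*C²) = 8 + 2*C²)
I(V) = 73/(8*V) (I(V) = (8 + 2*(-¾)²)/V = (8 + 2*(9/16))/V = (8 + 9/8)/V = 73/(8*V))
I(s)*(390 - 153) = ((73/8)/(-17))*(390 - 153) = ((73/8)*(-1/17))*237 = -73/136*237 = -17301/136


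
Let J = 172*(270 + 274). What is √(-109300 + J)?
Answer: 6*I*√437 ≈ 125.43*I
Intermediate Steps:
J = 93568 (J = 172*544 = 93568)
√(-109300 + J) = √(-109300 + 93568) = √(-15732) = 6*I*√437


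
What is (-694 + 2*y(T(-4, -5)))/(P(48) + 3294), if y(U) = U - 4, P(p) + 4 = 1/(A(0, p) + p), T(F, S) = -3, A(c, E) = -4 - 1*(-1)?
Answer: -31860/148051 ≈ -0.21520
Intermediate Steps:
A(c, E) = -3 (A(c, E) = -4 + 1 = -3)
P(p) = -4 + 1/(-3 + p)
y(U) = -4 + U
(-694 + 2*y(T(-4, -5)))/(P(48) + 3294) = (-694 + 2*(-4 - 3))/((13 - 4*48)/(-3 + 48) + 3294) = (-694 + 2*(-7))/((13 - 192)/45 + 3294) = (-694 - 14)/((1/45)*(-179) + 3294) = -708/(-179/45 + 3294) = -708/148051/45 = -708*45/148051 = -31860/148051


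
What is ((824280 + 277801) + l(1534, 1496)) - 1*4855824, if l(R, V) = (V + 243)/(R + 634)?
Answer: -8138113085/2168 ≈ -3.7537e+6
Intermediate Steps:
l(R, V) = (243 + V)/(634 + R)
((824280 + 277801) + l(1534, 1496)) - 1*4855824 = ((824280 + 277801) + (243 + 1496)/(634 + 1534)) - 1*4855824 = (1102081 + 1739/2168) - 4855824 = 2389313347/2168 - 4855824 = -8138113085/2168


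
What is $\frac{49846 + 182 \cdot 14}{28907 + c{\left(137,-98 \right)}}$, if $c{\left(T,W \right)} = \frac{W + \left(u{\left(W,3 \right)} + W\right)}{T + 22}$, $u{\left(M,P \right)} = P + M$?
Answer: $\frac{1388441}{765987} \approx 1.8126$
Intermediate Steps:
$u{\left(M,P \right)} = M + P$
$c{\left(T,W \right)} = \frac{3 + 3 W}{22 + T}$ ($c{\left(T,W \right)} = \frac{W + \left(\left(W + 3\right) + W\right)}{T + 22} = \frac{W + \left(\left(3 + W\right) + W\right)}{22 + T} = \frac{W + \left(3 + 2 W\right)}{22 + T} = \frac{3 + 3 W}{22 + T}$)
$\frac{49846 + 182 \cdot 14}{28907 + c{\left(137,-98 \right)}} = \frac{49846 + 182 \cdot 14}{28907 + \frac{3 \left(1 - 98\right)}{22 + 137}} = \frac{49846 + 2548}{28907 + 3 \cdot \frac{1}{159} \left(-97\right)} = \frac{52394}{28907 + 3 \cdot \frac{1}{159} \left(-97\right)} = \frac{52394}{28907 - \frac{97}{53}} = \frac{52394}{\frac{1531974}{53}} = 52394 \cdot \frac{53}{1531974} = \frac{1388441}{765987}$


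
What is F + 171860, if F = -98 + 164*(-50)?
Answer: 163562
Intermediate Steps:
F = -8298 (F = -98 - 8200 = -8298)
F + 171860 = -8298 + 171860 = 163562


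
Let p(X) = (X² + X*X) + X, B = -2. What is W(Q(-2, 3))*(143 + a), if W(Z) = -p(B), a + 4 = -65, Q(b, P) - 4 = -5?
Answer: -444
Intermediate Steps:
Q(b, P) = -1 (Q(b, P) = 4 - 5 = -1)
p(X) = X + 2*X² (p(X) = (X² + X²) + X = 2*X² + X = X + 2*X²)
a = -69 (a = -4 - 65 = -69)
W(Z) = -6 (W(Z) = -(-2)*(1 + 2*(-2)) = -(-2)*(1 - 4) = -(-2)*(-3) = -1*6 = -6)
W(Q(-2, 3))*(143 + a) = -6*(143 - 69) = -6*74 = -444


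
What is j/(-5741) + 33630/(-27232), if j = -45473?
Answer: 522625453/78169456 ≈ 6.6858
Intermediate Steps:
j/(-5741) + 33630/(-27232) = -45473/(-5741) + 33630/(-27232) = -45473*(-1/5741) + 33630*(-1/27232) = 45473/5741 - 16815/13616 = 522625453/78169456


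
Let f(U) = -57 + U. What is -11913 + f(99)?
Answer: -11871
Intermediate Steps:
-11913 + f(99) = -11913 + (-57 + 99) = -11913 + 42 = -11871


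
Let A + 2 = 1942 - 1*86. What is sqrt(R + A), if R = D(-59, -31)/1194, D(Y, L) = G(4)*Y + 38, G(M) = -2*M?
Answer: sqrt(73437169)/199 ≈ 43.063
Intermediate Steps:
D(Y, L) = 38 - 8*Y (D(Y, L) = (-2*4)*Y + 38 = -8*Y + 38 = 38 - 8*Y)
A = 1854 (A = -2 + (1942 - 1*86) = -2 + (1942 - 86) = -2 + 1856 = 1854)
R = 85/199 (R = (38 - 8*(-59))/1194 = (38 + 472)*(1/1194) = 510*(1/1194) = 85/199 ≈ 0.42714)
sqrt(R + A) = sqrt(85/199 + 1854) = sqrt(369031/199) = sqrt(73437169)/199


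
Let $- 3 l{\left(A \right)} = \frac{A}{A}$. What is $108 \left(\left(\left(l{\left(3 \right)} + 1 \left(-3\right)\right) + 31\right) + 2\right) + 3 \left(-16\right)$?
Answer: $3156$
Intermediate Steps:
$l{\left(A \right)} = - \frac{1}{3}$ ($l{\left(A \right)} = - \frac{A \frac{1}{A}}{3} = \left(- \frac{1}{3}\right) 1 = - \frac{1}{3}$)
$108 \left(\left(\left(l{\left(3 \right)} + 1 \left(-3\right)\right) + 31\right) + 2\right) + 3 \left(-16\right) = 108 \left(\left(\left(- \frac{1}{3} + 1 \left(-3\right)\right) + 31\right) + 2\right) + 3 \left(-16\right) = 108 \left(\left(\left(- \frac{1}{3} - 3\right) + 31\right) + 2\right) - 48 = 108 \left(\left(- \frac{10}{3} + 31\right) + 2\right) - 48 = 108 \left(\frac{83}{3} + 2\right) - 48 = 108 \cdot \frac{89}{3} - 48 = 3204 - 48 = 3156$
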